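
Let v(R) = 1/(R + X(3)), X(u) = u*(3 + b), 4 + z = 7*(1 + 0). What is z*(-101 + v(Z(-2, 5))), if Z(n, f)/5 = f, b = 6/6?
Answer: -11208/37 ≈ -302.92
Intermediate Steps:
z = 3 (z = -4 + 7*(1 + 0) = -4 + 7*1 = -4 + 7 = 3)
b = 1 (b = 6*(⅙) = 1)
Z(n, f) = 5*f
X(u) = 4*u (X(u) = u*(3 + 1) = u*4 = 4*u)
v(R) = 1/(12 + R) (v(R) = 1/(R + 4*3) = 1/(R + 12) = 1/(12 + R))
z*(-101 + v(Z(-2, 5))) = 3*(-101 + 1/(12 + 5*5)) = 3*(-101 + 1/(12 + 25)) = 3*(-101 + 1/37) = 3*(-3736/37) = -11208/37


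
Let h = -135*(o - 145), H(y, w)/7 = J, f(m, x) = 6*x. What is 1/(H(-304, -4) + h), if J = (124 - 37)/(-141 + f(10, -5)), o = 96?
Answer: 57/376852 ≈ 0.00015125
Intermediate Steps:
J = -29/57 (J = (124 - 37)/(-141 + 6*(-5)) = 87/(-141 - 30) = 87/(-171) = 87*(-1/171) = -29/57 ≈ -0.50877)
H(y, w) = -203/57 (H(y, w) = 7*(-29/57) = -203/57)
h = 6615 (h = -135*(96 - 145) = -135*(-49) = 6615)
1/(H(-304, -4) + h) = 1/(-203/57 + 6615) = 1/(376852/57) = 57/376852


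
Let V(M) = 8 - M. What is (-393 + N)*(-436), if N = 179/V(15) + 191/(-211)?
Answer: 270131212/1477 ≈ 1.8289e+5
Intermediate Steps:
N = -39106/1477 (N = 179/(8 - 1*15) + 191/(-211) = 179/(8 - 15) + 191*(-1/211) = 179/(-7) - 191/211 = 179*(-⅐) - 191/211 = -179/7 - 191/211 = -39106/1477 ≈ -26.477)
(-393 + N)*(-436) = (-393 - 39106/1477)*(-436) = -619567/1477*(-436) = 270131212/1477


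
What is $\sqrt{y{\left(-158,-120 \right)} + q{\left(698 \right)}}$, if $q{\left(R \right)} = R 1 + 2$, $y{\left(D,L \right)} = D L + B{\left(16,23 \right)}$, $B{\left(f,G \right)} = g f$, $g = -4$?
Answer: $2 \sqrt{4899} \approx 139.99$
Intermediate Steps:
$B{\left(f,G \right)} = - 4 f$
$y{\left(D,L \right)} = -64 + D L$ ($y{\left(D,L \right)} = D L - 64 = -64 + D L$)
$q{\left(R \right)} = 2 + R$ ($q{\left(R \right)} = R + 2 = 2 + R$)
$\sqrt{y{\left(-158,-120 \right)} + q{\left(698 \right)}} = \sqrt{\left(-64 - -18960\right) + \left(2 + 698\right)} = \sqrt{\left(-64 + 18960\right) + 700} = \sqrt{18896 + 700} = \sqrt{19596} = 2 \sqrt{4899}$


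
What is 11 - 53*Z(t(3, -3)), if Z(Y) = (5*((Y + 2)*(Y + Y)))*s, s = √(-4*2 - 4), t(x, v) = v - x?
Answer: 11 - 25440*I*√3 ≈ 11.0 - 44063.0*I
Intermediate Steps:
s = 2*I*√3 (s = √(-8 - 4) = √(-12) = 2*I*√3 ≈ 3.4641*I)
Z(Y) = 20*I*Y*√3*(2 + Y) (Z(Y) = (5*((Y + 2)*(Y + Y)))*(2*I*√3) = (5*((2 + Y)*(2*Y)))*(2*I*√3) = (5*(2*Y*(2 + Y)))*(2*I*√3) = (10*Y*(2 + Y))*(2*I*√3) = 20*I*Y*√3*(2 + Y))
11 - 53*Z(t(3, -3)) = 11 - 1060*I*(-3 - 1*3)*√3*(2 + (-3 - 1*3)) = 11 - 1060*I*(-3 - 3)*√3*(2 + (-3 - 3)) = 11 - 1060*I*(-6)*√3*(2 - 6) = 11 - 1060*I*(-6)*√3*(-4) = 11 - 25440*I*√3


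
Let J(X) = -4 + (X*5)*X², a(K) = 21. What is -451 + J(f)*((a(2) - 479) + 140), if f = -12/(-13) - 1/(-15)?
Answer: -356199217/494325 ≈ -720.58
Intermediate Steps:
f = 193/195 (f = -12*(-1/13) - 1*(-1/15) = 12/13 + 1/15 = 193/195 ≈ 0.98974)
J(X) = -4 + 5*X³ (J(X) = -4 + (5*X)*X² = -4 + 5*X³)
-451 + J(f)*((a(2) - 479) + 140) = -451 + (-4 + 5*(193/195)³)*((21 - 479) + 140) = -451 + (-4 + 5*(7189057/7414875))*(-458 + 140) = -451 + (-4 + 7189057/1482975)*(-318) = -451 + (1257157/1482975)*(-318) = -451 - 133258642/494325 = -356199217/494325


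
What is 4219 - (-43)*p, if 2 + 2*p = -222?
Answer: -597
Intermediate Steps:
p = -112 (p = -1 + (½)*(-222) = -1 - 111 = -112)
4219 - (-43)*p = 4219 - (-43)*(-112) = 4219 - 1*4816 = 4219 - 4816 = -597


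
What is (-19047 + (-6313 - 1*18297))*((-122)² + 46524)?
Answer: -2680889056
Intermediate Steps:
(-19047 + (-6313 - 1*18297))*((-122)² + 46524) = (-19047 + (-6313 - 18297))*(14884 + 46524) = (-19047 - 24610)*61408 = -43657*61408 = -2680889056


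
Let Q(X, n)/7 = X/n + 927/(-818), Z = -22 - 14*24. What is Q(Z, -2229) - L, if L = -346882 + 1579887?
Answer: -2248177556683/1823322 ≈ -1.2330e+6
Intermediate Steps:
Z = -358 (Z = -22 - 336 = -358)
Q(X, n) = -6489/818 + 7*X/n (Q(X, n) = 7*(X/n + 927/(-818)) = 7*(X/n + 927*(-1/818)) = 7*(X/n - 927/818) = 7*(-927/818 + X/n) = -6489/818 + 7*X/n)
L = 1233005
Q(Z, -2229) - L = (-6489/818 + 7*(-358)/(-2229)) - 1*1233005 = (-6489/818 + 7*(-358)*(-1/2229)) - 1233005 = (-6489/818 + 2506/2229) - 1233005 = -12414073/1823322 - 1233005 = -2248177556683/1823322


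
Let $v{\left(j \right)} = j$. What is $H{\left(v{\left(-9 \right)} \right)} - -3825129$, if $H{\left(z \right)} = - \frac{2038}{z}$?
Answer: $\frac{34428199}{9} \approx 3.8254 \cdot 10^{6}$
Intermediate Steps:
$H{\left(v{\left(-9 \right)} \right)} - -3825129 = - \frac{2038}{-9} - -3825129 = \left(-2038\right) \left(- \frac{1}{9}\right) + 3825129 = \frac{2038}{9} + 3825129 = \frac{34428199}{9}$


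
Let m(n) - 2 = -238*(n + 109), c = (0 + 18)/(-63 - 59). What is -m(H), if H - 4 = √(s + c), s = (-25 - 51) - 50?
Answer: 26892 + 2142*I*√5795/61 ≈ 26892.0 + 2673.1*I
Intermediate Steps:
c = -9/61 (c = 18/(-122) = 18*(-1/122) = -9/61 ≈ -0.14754)
s = -126 (s = -76 - 50 = -126)
H = 4 + 9*I*√5795/61 (H = 4 + √(-126 - 9/61) = 4 + √(-7695/61) = 4 + 9*I*√5795/61 ≈ 4.0 + 11.232*I)
m(n) = -25940 - 238*n (m(n) = 2 - 238*(n + 109) = 2 - 238*(109 + n) = 2 + (-25942 - 238*n) = -25940 - 238*n)
-m(H) = -(-25940 - 238*(4 + 9*I*√5795/61)) = -(-25940 + (-952 - 2142*I*√5795/61)) = -(-26892 - 2142*I*√5795/61) = 26892 + 2142*I*√5795/61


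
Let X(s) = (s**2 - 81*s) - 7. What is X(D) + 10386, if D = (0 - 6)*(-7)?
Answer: 8741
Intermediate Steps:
D = 42 (D = -6*(-7) = 42)
X(s) = -7 + s**2 - 81*s
X(D) + 10386 = (-7 + 42**2 - 81*42) + 10386 = (-7 + 1764 - 3402) + 10386 = -1645 + 10386 = 8741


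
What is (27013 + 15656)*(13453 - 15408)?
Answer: -83417895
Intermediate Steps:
(27013 + 15656)*(13453 - 15408) = 42669*(-1955) = -83417895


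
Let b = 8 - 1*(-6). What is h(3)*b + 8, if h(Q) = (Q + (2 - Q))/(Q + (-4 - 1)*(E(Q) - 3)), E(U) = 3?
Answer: 52/3 ≈ 17.333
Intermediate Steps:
b = 14 (b = 8 + 6 = 14)
h(Q) = 2/Q (h(Q) = (Q + (2 - Q))/(Q + (-4 - 1)*(3 - 3)) = 2/(Q - 5*0) = 2/(Q + 0) = 2/Q)
h(3)*b + 8 = (2/3)*14 + 8 = 28/3 + 8 = 52/3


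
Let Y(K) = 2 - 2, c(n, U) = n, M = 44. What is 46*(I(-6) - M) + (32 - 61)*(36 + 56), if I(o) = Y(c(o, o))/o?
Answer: -4692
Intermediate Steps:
Y(K) = 0
I(o) = 0 (I(o) = 0/o = 0)
46*(I(-6) - M) + (32 - 61)*(36 + 56) = 46*(0 - 1*44) + (32 - 61)*(36 + 56) = 46*(0 - 44) - 29*92 = 46*(-44) - 2668 = -2024 - 2668 = -4692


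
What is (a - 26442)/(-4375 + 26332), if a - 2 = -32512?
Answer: -58952/21957 ≈ -2.6849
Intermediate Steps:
a = -32510 (a = 2 - 32512 = -32510)
(a - 26442)/(-4375 + 26332) = (-32510 - 26442)/(-4375 + 26332) = -58952/21957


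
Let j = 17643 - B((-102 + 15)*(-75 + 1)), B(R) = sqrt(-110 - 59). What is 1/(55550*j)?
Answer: 17643/17291360579900 + 13*I/17291360579900 ≈ 1.0203e-9 + 7.5182e-13*I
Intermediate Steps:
B(R) = 13*I (B(R) = sqrt(-169) = 13*I)
j = 17643 - 13*I ≈ 17643.0 - 13.0*I
1/(55550*j) = 1/(55550*(17643 - 13*I)) = ((17643 + 13*I)/311275618)/55550 = (17643 + 13*I)/17291360579900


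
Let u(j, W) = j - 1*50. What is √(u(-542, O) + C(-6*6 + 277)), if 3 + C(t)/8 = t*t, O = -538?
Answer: 4*√29002 ≈ 681.20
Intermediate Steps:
u(j, W) = -50 + j (u(j, W) = j - 50 = -50 + j)
C(t) = -24 + 8*t² (C(t) = -24 + 8*(t*t) = -24 + 8*t²)
√(u(-542, O) + C(-6*6 + 277)) = √((-50 - 542) + (-24 + 8*(-6*6 + 277)²)) = √(-592 + (-24 + 8*(-36 + 277)²)) = √(-592 + (-24 + 8*241²)) = √(-592 + (-24 + 8*58081)) = √(-592 + (-24 + 464648)) = √(-592 + 464624) = √464032 = 4*√29002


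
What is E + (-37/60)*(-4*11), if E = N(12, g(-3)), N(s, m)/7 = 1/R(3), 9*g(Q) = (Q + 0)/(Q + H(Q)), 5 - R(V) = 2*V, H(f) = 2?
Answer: 302/15 ≈ 20.133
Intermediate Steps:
R(V) = 5 - 2*V
g(Q) = Q/(9*(2 + Q)) (g(Q) = ((Q + 0)/(Q + 2))/9 = (Q/(2 + Q))/9 = Q/(9*(2 + Q)))
N(s, m) = -7 (N(s, m) = 7*(1/(5 - 2*3)) = 7*(1/(5 - 6)) = 7*(1/(-1)) = 7*(1*(-1)) = 7*(-1) = -7)
E = -7
E + (-37/60)*(-4*11) = -7 + (-37/60)*(-4*11) = -7 - 37*1/60*(-44) = -7 - 37/60*(-44) = -7 + 407/15 = 302/15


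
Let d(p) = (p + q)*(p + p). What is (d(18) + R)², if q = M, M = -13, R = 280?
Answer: 211600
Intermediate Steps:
q = -13
d(p) = 2*p*(-13 + p) (d(p) = (p - 13)*(p + p) = (-13 + p)*(2*p) = 2*p*(-13 + p))
(d(18) + R)² = (2*18*(-13 + 18) + 280)² = (2*18*5 + 280)² = (180 + 280)² = 460² = 211600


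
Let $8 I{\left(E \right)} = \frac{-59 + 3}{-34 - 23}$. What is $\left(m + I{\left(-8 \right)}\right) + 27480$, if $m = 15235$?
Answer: $\frac{2434762}{57} \approx 42715.0$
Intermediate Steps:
$I{\left(E \right)} = \frac{7}{57}$ ($I{\left(E \right)} = \frac{\left(-59 + 3\right) \frac{1}{-34 - 23}}{8} = \frac{\left(-56\right) \frac{1}{-57}}{8} = \frac{\left(-56\right) \left(- \frac{1}{57}\right)}{8} = \frac{1}{8} \cdot \frac{56}{57} = \frac{7}{57}$)
$\left(m + I{\left(-8 \right)}\right) + 27480 = \left(15235 + \frac{7}{57}\right) + 27480 = \frac{868402}{57} + 27480 = \frac{2434762}{57}$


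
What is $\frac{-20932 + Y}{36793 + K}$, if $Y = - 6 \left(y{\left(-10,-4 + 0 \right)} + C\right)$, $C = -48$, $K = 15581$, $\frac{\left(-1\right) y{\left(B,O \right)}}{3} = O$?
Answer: $- \frac{10358}{26187} \approx -0.39554$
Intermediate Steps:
$y{\left(B,O \right)} = - 3 O$
$Y = 216$ ($Y = - 6 \left(- 3 \left(-4 + 0\right) - 48\right) = - 6 \left(\left(-3\right) \left(-4\right) - 48\right) = - 6 \left(12 - 48\right) = \left(-6\right) \left(-36\right) = 216$)
$\frac{-20932 + Y}{36793 + K} = \frac{-20932 + 216}{36793 + 15581} = - \frac{20716}{52374} = \left(-20716\right) \frac{1}{52374} = - \frac{10358}{26187}$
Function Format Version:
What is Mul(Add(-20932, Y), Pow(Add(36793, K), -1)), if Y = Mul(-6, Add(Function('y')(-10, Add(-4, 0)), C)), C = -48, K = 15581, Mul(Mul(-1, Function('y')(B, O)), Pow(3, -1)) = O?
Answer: Rational(-10358, 26187) ≈ -0.39554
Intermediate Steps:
Function('y')(B, O) = Mul(-3, O)
Y = 216 (Y = Mul(-6, Add(Mul(-3, Add(-4, 0)), -48)) = Mul(-6, Add(Mul(-3, -4), -48)) = Mul(-6, Add(12, -48)) = Mul(-6, -36) = 216)
Mul(Add(-20932, Y), Pow(Add(36793, K), -1)) = Mul(Add(-20932, 216), Pow(Add(36793, 15581), -1)) = Mul(-20716, Pow(52374, -1)) = Mul(-20716, Rational(1, 52374)) = Rational(-10358, 26187)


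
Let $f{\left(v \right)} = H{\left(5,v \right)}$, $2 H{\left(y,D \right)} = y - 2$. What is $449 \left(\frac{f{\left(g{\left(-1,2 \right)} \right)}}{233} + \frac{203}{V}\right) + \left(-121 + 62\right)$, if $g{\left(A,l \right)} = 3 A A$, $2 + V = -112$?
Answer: $- \frac{11363815}{13281} \approx -855.64$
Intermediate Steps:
$V = -114$ ($V = -2 - 112 = -114$)
$g{\left(A,l \right)} = 3 A^{2}$
$H{\left(y,D \right)} = -1 + \frac{y}{2}$ ($H{\left(y,D \right)} = \frac{y - 2}{2} = \frac{-2 + y}{2} = -1 + \frac{y}{2}$)
$f{\left(v \right)} = \frac{3}{2}$ ($f{\left(v \right)} = -1 + \frac{1}{2} \cdot 5 = -1 + \frac{5}{2} = \frac{3}{2}$)
$449 \left(\frac{f{\left(g{\left(-1,2 \right)} \right)}}{233} + \frac{203}{V}\right) + \left(-121 + 62\right) = 449 \left(\frac{3}{2 \cdot 233} + \frac{203}{-114}\right) + \left(-121 + 62\right) = 449 \left(\frac{3}{2} \cdot \frac{1}{233} + 203 \left(- \frac{1}{114}\right)\right) - 59 = 449 \left(\frac{3}{466} - \frac{203}{114}\right) - 59 = 449 \left(- \frac{23564}{13281}\right) - 59 = - \frac{10580236}{13281} - 59 = - \frac{11363815}{13281}$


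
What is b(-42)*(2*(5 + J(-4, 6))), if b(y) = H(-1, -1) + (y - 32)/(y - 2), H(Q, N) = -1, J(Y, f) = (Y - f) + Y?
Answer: -135/11 ≈ -12.273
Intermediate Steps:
J(Y, f) = -f + 2*Y
b(y) = -1 + (-32 + y)/(-2 + y) (b(y) = -1 + (y - 32)/(y - 2) = -1 + (-32 + y)/(-2 + y))
b(-42)*(2*(5 + J(-4, 6))) = (-30/(-2 - 42))*(2*(5 + (-1*6 + 2*(-4)))) = (-30/(-44))*(2*(5 + (-6 - 8))) = (-30*(-1/44))*(2*(5 - 14)) = 15*(2*(-9))/22 = (15/22)*(-18) = -135/11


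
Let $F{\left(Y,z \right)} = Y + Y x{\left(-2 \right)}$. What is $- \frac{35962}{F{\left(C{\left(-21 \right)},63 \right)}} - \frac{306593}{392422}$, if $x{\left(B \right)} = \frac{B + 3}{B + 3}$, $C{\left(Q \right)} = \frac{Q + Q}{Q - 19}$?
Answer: $- \frac{141129238093}{8240862} \approx -17126.0$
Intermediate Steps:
$C{\left(Q \right)} = \frac{2 Q}{-19 + Q}$
$x{\left(B \right)} = 1$ ($x{\left(B \right)} = \frac{3 + B}{3 + B} = 1$)
$F{\left(Y,z \right)} = 2 Y$ ($F{\left(Y,z \right)} = Y + Y 1 = Y + Y = 2 Y$)
$- \frac{35962}{F{\left(C{\left(-21 \right)},63 \right)}} - \frac{306593}{392422} = - \frac{35962}{2 \cdot 2 \left(-21\right) \frac{1}{-19 - 21}} - \frac{306593}{392422} = - \frac{35962}{2 \cdot 2 \left(-21\right) \frac{1}{-40}} - \frac{306593}{392422} = - \frac{35962}{2 \cdot 2 \left(-21\right) \left(- \frac{1}{40}\right)} - \frac{306593}{392422} = - \frac{35962}{2 \cdot \frac{21}{20}} - \frac{306593}{392422} = - \frac{35962}{\frac{21}{10}} - \frac{306593}{392422} = \left(-35962\right) \frac{10}{21} - \frac{306593}{392422} = - \frac{359620}{21} - \frac{306593}{392422} = - \frac{141129238093}{8240862}$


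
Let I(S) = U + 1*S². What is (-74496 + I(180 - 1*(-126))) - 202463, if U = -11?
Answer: -183334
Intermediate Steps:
I(S) = -11 + S² (I(S) = -11 + 1*S² = -11 + S²)
(-74496 + I(180 - 1*(-126))) - 202463 = (-74496 + (-11 + (180 - 1*(-126))²)) - 202463 = (-74496 + (-11 + (180 + 126)²)) - 202463 = (-74496 + (-11 + 306²)) - 202463 = (-74496 + (-11 + 93636)) - 202463 = (-74496 + 93625) - 202463 = 19129 - 202463 = -183334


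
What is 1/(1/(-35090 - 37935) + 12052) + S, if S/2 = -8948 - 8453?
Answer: -30629146126773/880097299 ≈ -34802.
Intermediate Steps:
S = -34802 (S = 2*(-8948 - 8453) = 2*(-17401) = -34802)
1/(1/(-35090 - 37935) + 12052) + S = 1/(1/(-35090 - 37935) + 12052) - 34802 = 1/(1/(-73025) + 12052) - 34802 = 1/(-1/73025 + 12052) - 34802 = 1/(880097299/73025) - 34802 = 73025/880097299 - 34802 = -30629146126773/880097299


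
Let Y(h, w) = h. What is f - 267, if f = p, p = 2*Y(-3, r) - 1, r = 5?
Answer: -274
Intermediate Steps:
p = -7 (p = 2*(-3) - 1 = -6 - 1 = -7)
f = -7
f - 267 = -7 - 267 = -274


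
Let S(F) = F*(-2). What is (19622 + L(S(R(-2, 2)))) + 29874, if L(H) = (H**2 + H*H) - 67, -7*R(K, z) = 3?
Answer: 2422093/49 ≈ 49431.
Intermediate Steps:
R(K, z) = -3/7 (R(K, z) = -1/7*3 = -3/7)
S(F) = -2*F
L(H) = -67 + 2*H**2 (L(H) = (H**2 + H**2) - 67 = 2*H**2 - 67 = -67 + 2*H**2)
(19622 + L(S(R(-2, 2)))) + 29874 = (19622 + (-67 + 2*(-2*(-3/7))**2)) + 29874 = (19622 + (-67 + 2*(6/7)**2)) + 29874 = (19622 + (-67 + 2*(36/49))) + 29874 = (19622 + (-67 + 72/49)) + 29874 = (19622 - 3211/49) + 29874 = 958267/49 + 29874 = 2422093/49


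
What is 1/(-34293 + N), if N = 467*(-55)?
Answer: -1/59978 ≈ -1.6673e-5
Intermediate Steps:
N = -25685
1/(-34293 + N) = 1/(-34293 - 25685) = 1/(-59978) = -1/59978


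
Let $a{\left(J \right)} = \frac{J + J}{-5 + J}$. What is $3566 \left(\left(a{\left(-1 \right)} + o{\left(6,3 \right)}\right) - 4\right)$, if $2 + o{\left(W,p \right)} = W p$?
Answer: $\frac{131942}{3} \approx 43981.0$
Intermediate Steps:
$o{\left(W,p \right)} = -2 + W p$
$a{\left(J \right)} = \frac{2 J}{-5 + J}$
$3566 \left(\left(a{\left(-1 \right)} + o{\left(6,3 \right)}\right) - 4\right) = 3566 \left(\left(2 \left(-1\right) \frac{1}{-5 - 1} + \left(-2 + 6 \cdot 3\right)\right) - 4\right) = 3566 \left(\left(2 \left(-1\right) \frac{1}{-6} + \left(-2 + 18\right)\right) - 4\right) = 3566 \left(\left(2 \left(-1\right) \left(- \frac{1}{6}\right) + 16\right) - 4\right) = 3566 \left(\left(\frac{1}{3} + 16\right) - 4\right) = 3566 \left(\frac{49}{3} - 4\right) = 3566 \cdot \frac{37}{3} = \frac{131942}{3}$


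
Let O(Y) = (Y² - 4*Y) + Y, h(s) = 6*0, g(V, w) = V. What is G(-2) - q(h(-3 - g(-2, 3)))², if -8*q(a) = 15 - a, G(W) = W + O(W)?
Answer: 287/64 ≈ 4.4844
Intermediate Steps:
h(s) = 0
O(Y) = Y² - 3*Y
G(W) = W + W*(-3 + W)
q(a) = -15/8 + a/8 (q(a) = -(15 - a)/8 = -15/8 + a/8)
G(-2) - q(h(-3 - g(-2, 3)))² = -2*(-2 - 2) - (-15/8 + (⅛)*0)² = -2*(-4) - (-15/8 + 0)² = 8 - (-15/8)² = 8 - 1*225/64 = 8 - 225/64 = 287/64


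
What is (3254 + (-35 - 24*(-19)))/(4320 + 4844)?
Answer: 3675/9164 ≈ 0.40103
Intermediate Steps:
(3254 + (-35 - 24*(-19)))/(4320 + 4844) = (3254 + (-35 + 456))/9164 = (3254 + 421)*(1/9164) = 3675*(1/9164) = 3675/9164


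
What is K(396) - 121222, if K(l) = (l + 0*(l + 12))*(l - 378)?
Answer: -114094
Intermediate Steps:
K(l) = l*(-378 + l) (K(l) = (l + 0*(12 + l))*(-378 + l) = (l + 0)*(-378 + l) = l*(-378 + l))
K(396) - 121222 = 396*(-378 + 396) - 121222 = 396*18 - 121222 = 7128 - 121222 = -114094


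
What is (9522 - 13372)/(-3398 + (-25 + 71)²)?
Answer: 1925/641 ≈ 3.0031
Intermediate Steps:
(9522 - 13372)/(-3398 + (-25 + 71)²) = -3850/(-3398 + 46²) = -3850/(-3398 + 2116) = -3850/(-1282) = -3850*(-1/1282) = 1925/641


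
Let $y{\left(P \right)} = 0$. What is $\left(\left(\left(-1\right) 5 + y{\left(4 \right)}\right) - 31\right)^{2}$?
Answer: $1296$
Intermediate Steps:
$\left(\left(\left(-1\right) 5 + y{\left(4 \right)}\right) - 31\right)^{2} = \left(\left(\left(-1\right) 5 + 0\right) - 31\right)^{2} = \left(\left(-5 + 0\right) - 31\right)^{2} = \left(-5 - 31\right)^{2} = \left(-36\right)^{2} = 1296$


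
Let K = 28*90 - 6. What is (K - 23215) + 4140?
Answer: -16561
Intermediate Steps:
K = 2514 (K = 2520 - 6 = 2514)
(K - 23215) + 4140 = (2514 - 23215) + 4140 = -20701 + 4140 = -16561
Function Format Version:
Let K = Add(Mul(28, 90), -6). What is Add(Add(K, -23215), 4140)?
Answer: -16561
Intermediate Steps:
K = 2514 (K = Add(2520, -6) = 2514)
Add(Add(K, -23215), 4140) = Add(Add(2514, -23215), 4140) = Add(-20701, 4140) = -16561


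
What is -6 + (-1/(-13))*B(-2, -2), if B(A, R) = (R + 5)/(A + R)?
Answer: -315/52 ≈ -6.0577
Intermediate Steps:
B(A, R) = (5 + R)/(A + R)
-6 + (-1/(-13))*B(-2, -2) = -6 + (-1/(-13))*((5 - 2)/(-2 - 2)) = -6 + (-1*(-1/13))*(3/(-4)) = -6 + (-1/4*3)/13 = -6 + (1/13)*(-3/4) = -6 - 3/52 = -315/52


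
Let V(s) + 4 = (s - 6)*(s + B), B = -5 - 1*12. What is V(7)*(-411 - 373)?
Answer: 10976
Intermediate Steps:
B = -17 (B = -5 - 12 = -17)
V(s) = -4 + (-17 + s)*(-6 + s) (V(s) = -4 + (s - 6)*(s - 17) = -4 + (-6 + s)*(-17 + s) = -4 + (-17 + s)*(-6 + s))
V(7)*(-411 - 373) = (98 + 7**2 - 23*7)*(-411 - 373) = (98 + 49 - 161)*(-784) = -14*(-784) = 10976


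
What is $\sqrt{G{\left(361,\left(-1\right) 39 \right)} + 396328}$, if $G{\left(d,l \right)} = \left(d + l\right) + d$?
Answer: $\sqrt{397011} \approx 630.09$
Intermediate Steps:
$G{\left(d,l \right)} = l + 2 d$
$\sqrt{G{\left(361,\left(-1\right) 39 \right)} + 396328} = \sqrt{\left(\left(-1\right) 39 + 2 \cdot 361\right) + 396328} = \sqrt{\left(-39 + 722\right) + 396328} = \sqrt{683 + 396328} = \sqrt{397011}$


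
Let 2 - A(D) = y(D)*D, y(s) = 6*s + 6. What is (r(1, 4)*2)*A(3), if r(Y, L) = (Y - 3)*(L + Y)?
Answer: 1400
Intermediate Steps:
y(s) = 6 + 6*s
r(Y, L) = (-3 + Y)*(L + Y)
A(D) = 2 - D*(6 + 6*D) (A(D) = 2 - (6 + 6*D)*D = 2 - D*(6 + 6*D))
(r(1, 4)*2)*A(3) = ((1² - 3*4 - 3*1 + 4*1)*2)*(2 - 6*3*(1 + 3)) = ((1 - 12 - 3 + 4)*2)*(2 - 6*3*4) = (-10*2)*(2 - 72) = -20*(-70) = 1400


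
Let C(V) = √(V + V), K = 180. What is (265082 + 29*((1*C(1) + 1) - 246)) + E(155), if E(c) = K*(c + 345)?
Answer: 347977 + 29*√2 ≈ 3.4802e+5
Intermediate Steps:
C(V) = √2*√V (C(V) = √(2*V) = √2*√V)
E(c) = 62100 + 180*c (E(c) = 180*(c + 345) = 180*(345 + c) = 62100 + 180*c)
(265082 + 29*((1*C(1) + 1) - 246)) + E(155) = (265082 + 29*((1*(√2*√1) + 1) - 246)) + (62100 + 180*155) = (265082 + 29*((1*(√2*1) + 1) - 246)) + (62100 + 27900) = (265082 + 29*((1*√2 + 1) - 246)) + 90000 = (265082 + 29*((√2 + 1) - 246)) + 90000 = (265082 + 29*((1 + √2) - 246)) + 90000 = (265082 + 29*(-245 + √2)) + 90000 = (265082 + (-7105 + 29*√2)) + 90000 = (257977 + 29*√2) + 90000 = 347977 + 29*√2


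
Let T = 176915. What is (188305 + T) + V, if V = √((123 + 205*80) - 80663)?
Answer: 365220 + 2*I*√16035 ≈ 3.6522e+5 + 253.26*I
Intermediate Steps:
V = 2*I*√16035 (V = √((123 + 16400) - 80663) = √(16523 - 80663) = √(-64140) = 2*I*√16035 ≈ 253.26*I)
(188305 + T) + V = (188305 + 176915) + 2*I*√16035 = 365220 + 2*I*√16035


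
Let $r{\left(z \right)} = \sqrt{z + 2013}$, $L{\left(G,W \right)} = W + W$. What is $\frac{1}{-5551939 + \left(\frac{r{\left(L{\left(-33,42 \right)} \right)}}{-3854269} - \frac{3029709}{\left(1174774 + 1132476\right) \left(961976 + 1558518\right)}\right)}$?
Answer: $- \frac{2789262416151595073576384036152141825355393500}{15485814789467723749601038127667850629226553808846841} + \frac{391042465020944978519232495750000 \sqrt{233}}{15485814789467723749601038127667850629226553808846841} \approx -1.8012 \cdot 10^{-7}$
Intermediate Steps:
$L{\left(G,W \right)} = 2 W$
$r{\left(z \right)} = \sqrt{2013 + z}$
$\frac{1}{-5551939 + \left(\frac{r{\left(L{\left(-33,42 \right)} \right)}}{-3854269} - \frac{3029709}{\left(1174774 + 1132476\right) \left(961976 + 1558518\right)}\right)} = \frac{1}{-5551939 - \left(3029709 \frac{1}{\left(961976 + 1558518\right) \left(1174774 + 1132476\right)} - \frac{\sqrt{2013 + 2 \cdot 42}}{-3854269}\right)} = \frac{1}{-5551939 + \left(\sqrt{2013 + 84} \left(- \frac{1}{3854269}\right) - \frac{3029709}{2307250 \cdot 2520494}\right)} = \frac{1}{-5551939 + \left(\sqrt{2097} \left(- \frac{1}{3854269}\right) - \frac{3029709}{5815409781500}\right)} = \frac{1}{-5551939 + \left(3 \sqrt{233} \left(- \frac{1}{3854269}\right) - \frac{3029709}{5815409781500}\right)} = \frac{1}{-5551939 - \left(\frac{3029709}{5815409781500} + \frac{3 \sqrt{233}}{3854269}\right)} = \frac{1}{- \frac{32286800366894358209}{5815409781500} - \frac{3 \sqrt{233}}{3854269}}$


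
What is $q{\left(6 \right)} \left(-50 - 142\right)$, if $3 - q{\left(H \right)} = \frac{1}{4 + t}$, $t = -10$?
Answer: $-608$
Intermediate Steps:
$q{\left(H \right)} = \frac{19}{6}$ ($q{\left(H \right)} = 3 - \frac{1}{4 - 10} = 3 - \frac{1}{-6} = 3 - - \frac{1}{6} = 3 + \frac{1}{6} = \frac{19}{6}$)
$q{\left(6 \right)} \left(-50 - 142\right) = \frac{19 \left(-50 - 142\right)}{6} = \frac{19}{6} \left(-192\right) = -608$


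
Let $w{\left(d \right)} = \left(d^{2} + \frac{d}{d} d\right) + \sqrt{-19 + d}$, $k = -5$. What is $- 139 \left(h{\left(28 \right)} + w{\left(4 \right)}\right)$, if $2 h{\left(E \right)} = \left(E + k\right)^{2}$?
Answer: $- \frac{79091}{2} - 139 i \sqrt{15} \approx -39546.0 - 538.34 i$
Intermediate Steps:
$h{\left(E \right)} = \frac{\left(-5 + E\right)^{2}}{2}$ ($h{\left(E \right)} = \frac{\left(E - 5\right)^{2}}{2} = \frac{\left(-5 + E\right)^{2}}{2}$)
$w{\left(d \right)} = d + d^{2} + \sqrt{-19 + d}$ ($w{\left(d \right)} = \left(d^{2} + 1 d\right) + \sqrt{-19 + d} = \left(d^{2} + d\right) + \sqrt{-19 + d} = \left(d + d^{2}\right) + \sqrt{-19 + d} = d + d^{2} + \sqrt{-19 + d}$)
$- 139 \left(h{\left(28 \right)} + w{\left(4 \right)}\right) = - 139 \left(\frac{\left(-5 + 28\right)^{2}}{2} + \left(4 + 4^{2} + \sqrt{-19 + 4}\right)\right) = - 139 \left(\frac{23^{2}}{2} + \left(4 + 16 + \sqrt{-15}\right)\right) = - 139 \left(\frac{1}{2} \cdot 529 + \left(4 + 16 + i \sqrt{15}\right)\right) = - 139 \left(\frac{529}{2} + \left(20 + i \sqrt{15}\right)\right) = - 139 \left(\frac{569}{2} + i \sqrt{15}\right) = - \frac{79091}{2} - 139 i \sqrt{15}$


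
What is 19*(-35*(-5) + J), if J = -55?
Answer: 2280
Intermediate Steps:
19*(-35*(-5) + J) = 19*(-35*(-5) - 55) = 19*(175 - 55) = 19*120 = 2280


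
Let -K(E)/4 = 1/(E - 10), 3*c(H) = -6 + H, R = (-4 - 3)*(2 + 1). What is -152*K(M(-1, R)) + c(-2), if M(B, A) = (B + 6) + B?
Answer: -104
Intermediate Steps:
R = -21 (R = -7*3 = -21)
c(H) = -2 + H/3 (c(H) = (-6 + H)/3 = -2 + H/3)
M(B, A) = 6 + 2*B (M(B, A) = (6 + B) + B = 6 + 2*B)
K(E) = -4/(-10 + E) (K(E) = -4/(E - 10) = -4/(-10 + E))
-152*K(M(-1, R)) + c(-2) = -(-608)/(-10 + (6 + 2*(-1))) + (-2 + (⅓)*(-2)) = -(-608)/(-10 + (6 - 2)) + (-2 - ⅔) = -(-608)/(-10 + 4) - 8/3 = -(-608)/(-6) - 8/3 = -(-608)*(-1)/6 - 8/3 = -152*⅔ - 8/3 = -304/3 - 8/3 = -104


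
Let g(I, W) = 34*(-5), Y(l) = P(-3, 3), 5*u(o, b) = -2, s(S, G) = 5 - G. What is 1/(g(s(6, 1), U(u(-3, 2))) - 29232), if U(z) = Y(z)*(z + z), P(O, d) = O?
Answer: -1/29402 ≈ -3.4011e-5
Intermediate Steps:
u(o, b) = -⅖ (u(o, b) = (⅕)*(-2) = -⅖)
Y(l) = -3
U(z) = -6*z (U(z) = -3*(z + z) = -6*z)
g(I, W) = -170
1/(g(s(6, 1), U(u(-3, 2))) - 29232) = 1/(-170 - 29232) = 1/(-29402) = -1/29402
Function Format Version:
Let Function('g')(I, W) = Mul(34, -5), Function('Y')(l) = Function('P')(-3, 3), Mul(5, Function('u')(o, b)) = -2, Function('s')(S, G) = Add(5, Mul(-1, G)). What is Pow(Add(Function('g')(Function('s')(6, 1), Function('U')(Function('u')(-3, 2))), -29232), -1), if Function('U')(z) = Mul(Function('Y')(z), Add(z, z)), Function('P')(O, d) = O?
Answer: Rational(-1, 29402) ≈ -3.4011e-5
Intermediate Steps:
Function('u')(o, b) = Rational(-2, 5) (Function('u')(o, b) = Mul(Rational(1, 5), -2) = Rational(-2, 5))
Function('Y')(l) = -3
Function('U')(z) = Mul(-6, z) (Function('U')(z) = Mul(-3, Add(z, z)) = Mul(-3, Mul(2, z)) = Mul(-6, z))
Function('g')(I, W) = -170
Pow(Add(Function('g')(Function('s')(6, 1), Function('U')(Function('u')(-3, 2))), -29232), -1) = Pow(Add(-170, -29232), -1) = Pow(-29402, -1) = Rational(-1, 29402)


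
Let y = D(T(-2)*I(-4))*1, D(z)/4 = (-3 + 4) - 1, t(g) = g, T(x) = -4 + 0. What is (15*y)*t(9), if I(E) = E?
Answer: 0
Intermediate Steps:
T(x) = -4
D(z) = 0 (D(z) = 4*((-3 + 4) - 1) = 4*(1 - 1) = 4*0 = 0)
y = 0 (y = 0*1 = 0)
(15*y)*t(9) = (15*0)*9 = 0*9 = 0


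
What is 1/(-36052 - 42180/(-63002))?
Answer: -31501/1135652962 ≈ -2.7738e-5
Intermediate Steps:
1/(-36052 - 42180/(-63002)) = 1/(-36052 - 42180*(-1/63002)) = 1/(-36052 + 21090/31501) = 1/(-1135652962/31501) = -31501/1135652962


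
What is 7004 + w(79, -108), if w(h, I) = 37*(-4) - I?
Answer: 6964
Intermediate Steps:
w(h, I) = -148 - I
7004 + w(79, -108) = 7004 + (-148 - 1*(-108)) = 7004 + (-148 + 108) = 7004 - 40 = 6964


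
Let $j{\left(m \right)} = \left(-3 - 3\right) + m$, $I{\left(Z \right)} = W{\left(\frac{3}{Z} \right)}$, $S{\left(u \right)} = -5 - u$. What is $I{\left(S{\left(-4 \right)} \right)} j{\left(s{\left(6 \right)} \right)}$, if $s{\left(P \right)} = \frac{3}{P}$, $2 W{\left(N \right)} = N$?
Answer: $\frac{33}{4} \approx 8.25$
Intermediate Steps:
$W{\left(N \right)} = \frac{N}{2}$
$I{\left(Z \right)} = \frac{3}{2 Z}$ ($I{\left(Z \right)} = \frac{3 \frac{1}{Z}}{2} = \frac{3}{2 Z}$)
$j{\left(m \right)} = -6 + m$
$I{\left(S{\left(-4 \right)} \right)} j{\left(s{\left(6 \right)} \right)} = \frac{3}{2 \left(-5 - -4\right)} \left(-6 + \frac{3}{6}\right) = \frac{3}{2 \left(-5 + 4\right)} \left(-6 + 3 \cdot \frac{1}{6}\right) = \frac{3}{2 \left(-1\right)} \left(-6 + \frac{1}{2}\right) = \frac{3}{2} \left(-1\right) \left(- \frac{11}{2}\right) = \left(- \frac{3}{2}\right) \left(- \frac{11}{2}\right) = \frac{33}{4}$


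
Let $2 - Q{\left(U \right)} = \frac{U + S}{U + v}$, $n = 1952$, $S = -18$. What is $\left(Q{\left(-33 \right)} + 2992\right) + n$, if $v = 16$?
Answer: $4943$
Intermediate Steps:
$Q{\left(U \right)} = 2 - \frac{-18 + U}{16 + U}$ ($Q{\left(U \right)} = 2 - \frac{U - 18}{U + 16} = 2 - \frac{-18 + U}{16 + U}$)
$\left(Q{\left(-33 \right)} + 2992\right) + n = \left(\frac{50 - 33}{16 - 33} + 2992\right) + 1952 = \left(\frac{1}{-17} \cdot 17 + 2992\right) + 1952 = \left(\left(- \frac{1}{17}\right) 17 + 2992\right) + 1952 = \left(-1 + 2992\right) + 1952 = 2991 + 1952 = 4943$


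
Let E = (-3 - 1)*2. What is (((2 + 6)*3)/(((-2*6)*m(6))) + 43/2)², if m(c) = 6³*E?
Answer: 345104929/746496 ≈ 462.30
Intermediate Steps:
E = -8 (E = -4*2 = -8)
m(c) = -1728 (m(c) = 6³*(-8) = 216*(-8) = -1728)
(((2 + 6)*3)/(((-2*6)*m(6))) + 43/2)² = (((2 + 6)*3)/((-2*6*(-1728))) + 43/2)² = ((8*3)/((-12*(-1728))) + 43*(½))² = (24/20736 + 43/2)² = (24*(1/20736) + 43/2)² = (1/864 + 43/2)² = (18577/864)² = 345104929/746496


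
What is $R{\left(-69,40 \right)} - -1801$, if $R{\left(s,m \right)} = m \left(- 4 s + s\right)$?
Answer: $10081$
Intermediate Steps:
$R{\left(s,m \right)} = - 3 m s$ ($R{\left(s,m \right)} = m \left(- 3 s\right) = - 3 m s$)
$R{\left(-69,40 \right)} - -1801 = \left(-3\right) 40 \left(-69\right) - -1801 = 8280 + 1801 = 10081$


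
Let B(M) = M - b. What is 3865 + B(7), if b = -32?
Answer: 3904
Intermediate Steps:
B(M) = 32 + M (B(M) = M - 1*(-32) = M + 32 = 32 + M)
3865 + B(7) = 3865 + (32 + 7) = 3865 + 39 = 3904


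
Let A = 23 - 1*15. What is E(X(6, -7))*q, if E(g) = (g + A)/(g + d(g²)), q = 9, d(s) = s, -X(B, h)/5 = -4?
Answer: ⅗ ≈ 0.60000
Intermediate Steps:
X(B, h) = 20 (X(B, h) = -5*(-4) = 20)
A = 8 (A = 23 - 15 = 8)
E(g) = (8 + g)/(g + g²) (E(g) = (g + 8)/(g + g²) = (8 + g)/(g + g²))
E(X(6, -7))*q = ((8 + 20)/(20*(1 + 20)))*9 = ((1/20)*28/21)*9 = ((1/20)*(1/21)*28)*9 = (1/15)*9 = ⅗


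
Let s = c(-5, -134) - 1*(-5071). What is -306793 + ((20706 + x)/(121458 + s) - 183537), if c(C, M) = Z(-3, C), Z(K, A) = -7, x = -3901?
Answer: -62037515455/126522 ≈ -4.9033e+5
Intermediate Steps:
c(C, M) = -7
s = 5064 (s = -7 - 1*(-5071) = -7 + 5071 = 5064)
-306793 + ((20706 + x)/(121458 + s) - 183537) = -306793 + ((20706 - 3901)/(121458 + 5064) - 183537) = -306793 + (16805/126522 - 183537) = -306793 - 23221451509/126522 = -62037515455/126522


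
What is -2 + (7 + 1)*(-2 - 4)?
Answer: -50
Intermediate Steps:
-2 + (7 + 1)*(-2 - 4) = -2 + 8*(-6) = -2 - 48 = -50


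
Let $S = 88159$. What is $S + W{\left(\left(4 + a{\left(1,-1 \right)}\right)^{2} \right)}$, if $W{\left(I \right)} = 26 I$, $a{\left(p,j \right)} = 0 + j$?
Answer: $88393$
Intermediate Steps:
$a{\left(p,j \right)} = j$
$S + W{\left(\left(4 + a{\left(1,-1 \right)}\right)^{2} \right)} = 88159 + 26 \left(4 - 1\right)^{2} = 88159 + 26 \cdot 3^{2} = 88159 + 26 \cdot 9 = 88159 + 234 = 88393$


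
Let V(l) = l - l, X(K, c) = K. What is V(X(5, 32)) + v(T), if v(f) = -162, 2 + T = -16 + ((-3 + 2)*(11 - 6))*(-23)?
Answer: -162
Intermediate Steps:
V(l) = 0
T = 97 (T = -2 + (-16 + ((-3 + 2)*(11 - 6))*(-23)) = -2 + (-16 - 1*5*(-23)) = -2 + (-16 - 5*(-23)) = -2 + (-16 + 115) = -2 + 99 = 97)
V(X(5, 32)) + v(T) = 0 - 162 = -162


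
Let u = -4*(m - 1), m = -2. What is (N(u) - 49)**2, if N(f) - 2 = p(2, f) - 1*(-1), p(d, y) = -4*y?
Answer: 8836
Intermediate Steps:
u = 12 (u = -4*(-2 - 1) = -4*(-3) = 12)
N(f) = 3 - 4*f (N(f) = 2 + (-4*f - 1*(-1)) = 2 + (-4*f + 1) = 2 + (1 - 4*f) = 3 - 4*f)
(N(u) - 49)**2 = ((3 - 4*12) - 49)**2 = ((3 - 48) - 49)**2 = (-45 - 49)**2 = (-94)**2 = 8836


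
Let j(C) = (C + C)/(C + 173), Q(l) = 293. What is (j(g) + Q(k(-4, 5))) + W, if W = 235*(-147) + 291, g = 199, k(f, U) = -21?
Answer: -6316547/186 ≈ -33960.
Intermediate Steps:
W = -34254 (W = -34545 + 291 = -34254)
j(C) = 2*C/(173 + C) (j(C) = (2*C)/(173 + C) = 2*C/(173 + C))
(j(g) + Q(k(-4, 5))) + W = (2*199/(173 + 199) + 293) - 34254 = (2*199/372 + 293) - 34254 = (2*199*(1/372) + 293) - 34254 = (199/186 + 293) - 34254 = 54697/186 - 34254 = -6316547/186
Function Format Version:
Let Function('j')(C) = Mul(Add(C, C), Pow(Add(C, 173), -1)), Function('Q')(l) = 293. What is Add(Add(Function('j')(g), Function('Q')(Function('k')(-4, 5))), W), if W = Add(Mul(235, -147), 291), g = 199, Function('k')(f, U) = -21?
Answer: Rational(-6316547, 186) ≈ -33960.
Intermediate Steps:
W = -34254 (W = Add(-34545, 291) = -34254)
Function('j')(C) = Mul(2, C, Pow(Add(173, C), -1)) (Function('j')(C) = Mul(Mul(2, C), Pow(Add(173, C), -1)) = Mul(2, C, Pow(Add(173, C), -1)))
Add(Add(Function('j')(g), Function('Q')(Function('k')(-4, 5))), W) = Add(Add(Mul(2, 199, Pow(Add(173, 199), -1)), 293), -34254) = Add(Add(Mul(2, 199, Pow(372, -1)), 293), -34254) = Add(Add(Mul(2, 199, Rational(1, 372)), 293), -34254) = Add(Add(Rational(199, 186), 293), -34254) = Add(Rational(54697, 186), -34254) = Rational(-6316547, 186)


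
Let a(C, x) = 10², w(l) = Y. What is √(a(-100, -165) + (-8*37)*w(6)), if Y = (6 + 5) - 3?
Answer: 18*I*√7 ≈ 47.624*I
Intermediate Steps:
Y = 8 (Y = 11 - 3 = 8)
w(l) = 8
a(C, x) = 100
√(a(-100, -165) + (-8*37)*w(6)) = √(100 - 8*37*8) = √(100 - 296*8) = √(100 - 2368) = √(-2268) = 18*I*√7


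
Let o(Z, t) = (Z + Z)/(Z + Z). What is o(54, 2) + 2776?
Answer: 2777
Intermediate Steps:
o(Z, t) = 1 (o(Z, t) = (2*Z)/((2*Z)) = (2*Z)*(1/(2*Z)) = 1)
o(54, 2) + 2776 = 1 + 2776 = 2777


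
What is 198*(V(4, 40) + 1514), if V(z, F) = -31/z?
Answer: 596475/2 ≈ 2.9824e+5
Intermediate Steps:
198*(V(4, 40) + 1514) = 198*(-31/4 + 1514) = 198*(6025/4) = 596475/2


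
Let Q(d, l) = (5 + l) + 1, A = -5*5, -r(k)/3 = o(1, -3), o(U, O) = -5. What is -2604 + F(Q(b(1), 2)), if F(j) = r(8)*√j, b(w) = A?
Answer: -2604 + 30*√2 ≈ -2561.6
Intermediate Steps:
r(k) = 15 (r(k) = -3*(-5) = 15)
A = -25
b(w) = -25
Q(d, l) = 6 + l
F(j) = 15*√j
-2604 + F(Q(b(1), 2)) = -2604 + 15*√(6 + 2) = -2604 + 15*√8 = -2604 + 15*(2*√2) = -2604 + 30*√2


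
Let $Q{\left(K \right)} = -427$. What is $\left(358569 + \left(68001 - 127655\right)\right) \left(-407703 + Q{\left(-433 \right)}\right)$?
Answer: $-121996178950$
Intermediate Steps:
$\left(358569 + \left(68001 - 127655\right)\right) \left(-407703 + Q{\left(-433 \right)}\right) = \left(358569 + \left(68001 - 127655\right)\right) \left(-407703 - 427\right) = \left(358569 + \left(68001 - 127655\right)\right) \left(-408130\right) = \left(358569 - 59654\right) \left(-408130\right) = 298915 \left(-408130\right) = -121996178950$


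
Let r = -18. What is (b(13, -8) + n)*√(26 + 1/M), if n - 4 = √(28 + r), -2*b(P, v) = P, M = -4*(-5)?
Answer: √1042/2 - √2605/4 ≈ 3.3802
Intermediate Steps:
M = 20
b(P, v) = -P/2
n = 4 + √10 (n = 4 + √(28 - 18) = 4 + √10 ≈ 7.1623)
(b(13, -8) + n)*√(26 + 1/M) = (-½*13 + (4 + √10))*√(26 + 1/20) = (-13/2 + (4 + √10))*√(26 + 1/20) = (-5/2 + √10)*√(521/20) = (-5/2 + √10)*(√2605/10) = √2605*(-5/2 + √10)/10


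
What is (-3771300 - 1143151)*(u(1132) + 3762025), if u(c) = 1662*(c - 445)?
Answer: -24099578188369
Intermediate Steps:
u(c) = -739590 + 1662*c (u(c) = 1662*(-445 + c) = -739590 + 1662*c)
(-3771300 - 1143151)*(u(1132) + 3762025) = (-3771300 - 1143151)*((-739590 + 1662*1132) + 3762025) = -4914451*((-739590 + 1881384) + 3762025) = -4914451*(1141794 + 3762025) = -4914451*4903819 = -24099578188369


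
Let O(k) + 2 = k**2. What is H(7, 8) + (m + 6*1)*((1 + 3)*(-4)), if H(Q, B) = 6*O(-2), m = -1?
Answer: -68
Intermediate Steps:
O(k) = -2 + k**2
H(Q, B) = 12 (H(Q, B) = 6*(-2 + (-2)**2) = 6*(-2 + 4) = 6*2 = 12)
H(7, 8) + (m + 6*1)*((1 + 3)*(-4)) = 12 + (-1 + 6*1)*((1 + 3)*(-4)) = 12 + (-1 + 6)*(4*(-4)) = 12 + 5*(-16) = 12 - 80 = -68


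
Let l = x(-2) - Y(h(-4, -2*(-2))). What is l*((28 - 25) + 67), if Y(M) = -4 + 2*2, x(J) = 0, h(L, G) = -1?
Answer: 0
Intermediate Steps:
Y(M) = 0 (Y(M) = -4 + 4 = 0)
l = 0 (l = 0 - 1*0 = 0 + 0 = 0)
l*((28 - 25) + 67) = 0*((28 - 25) + 67) = 0*(3 + 67) = 0*70 = 0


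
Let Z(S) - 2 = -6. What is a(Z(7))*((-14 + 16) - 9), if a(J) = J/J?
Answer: -7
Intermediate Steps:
Z(S) = -4 (Z(S) = 2 - 6 = -4)
a(J) = 1
a(Z(7))*((-14 + 16) - 9) = 1*((-14 + 16) - 9) = 1*(2 - 9) = 1*(-7) = -7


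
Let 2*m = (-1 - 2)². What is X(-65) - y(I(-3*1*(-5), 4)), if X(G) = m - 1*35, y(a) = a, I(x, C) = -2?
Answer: -57/2 ≈ -28.500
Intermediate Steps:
m = 9/2 (m = (-1 - 2)²/2 = (½)*(-3)² = (½)*9 = 9/2 ≈ 4.5000)
X(G) = -61/2 (X(G) = 9/2 - 1*35 = 9/2 - 35 = -61/2)
X(-65) - y(I(-3*1*(-5), 4)) = -61/2 - 1*(-2) = -61/2 + 2 = -57/2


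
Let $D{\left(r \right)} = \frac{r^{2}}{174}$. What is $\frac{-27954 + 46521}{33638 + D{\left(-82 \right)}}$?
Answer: $\frac{1615329}{2929868} \approx 0.55133$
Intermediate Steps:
$D{\left(r \right)} = \frac{r^{2}}{174}$
$\frac{-27954 + 46521}{33638 + D{\left(-82 \right)}} = \frac{-27954 + 46521}{33638 + \frac{\left(-82\right)^{2}}{174}} = \frac{18567}{33638 + \frac{1}{174} \cdot 6724} = \frac{18567}{33638 + \frac{3362}{87}} = \frac{18567}{\frac{2929868}{87}} = 18567 \cdot \frac{87}{2929868} = \frac{1615329}{2929868}$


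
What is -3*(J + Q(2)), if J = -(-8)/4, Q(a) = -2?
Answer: 0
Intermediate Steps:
J = 2 (J = -(-8)/4 = -2*(-1) = 2)
-3*(J + Q(2)) = -3*(2 - 2) = -3*0 = 0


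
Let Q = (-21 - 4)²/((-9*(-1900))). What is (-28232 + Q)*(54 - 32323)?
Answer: 623135784347/684 ≈ 9.1102e+8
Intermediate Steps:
Q = 25/684 (Q = (-25)²/17100 = 625*(1/17100) = 25/684 ≈ 0.036550)
(-28232 + Q)*(54 - 32323) = (-28232 + 25/684)*(54 - 32323) = -19310663/684*(-32269) = 623135784347/684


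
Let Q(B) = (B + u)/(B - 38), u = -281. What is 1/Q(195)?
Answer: -157/86 ≈ -1.8256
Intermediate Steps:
Q(B) = (-281 + B)/(-38 + B) (Q(B) = (B - 281)/(B - 38) = (-281 + B)/(-38 + B))
1/Q(195) = 1/((-281 + 195)/(-38 + 195)) = 1/(-86/157) = -157/86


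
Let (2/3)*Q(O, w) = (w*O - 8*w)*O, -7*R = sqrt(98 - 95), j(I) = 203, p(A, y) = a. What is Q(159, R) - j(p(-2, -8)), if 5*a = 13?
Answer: -203 - 72027*sqrt(3)/14 ≈ -9114.0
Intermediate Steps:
a = 13/5 (a = (1/5)*13 = 13/5 ≈ 2.6000)
p(A, y) = 13/5
R = -sqrt(3)/7 (R = -sqrt(98 - 95)/7 = -sqrt(3)/7 ≈ -0.24744)
Q(O, w) = 3*O*(-8*w + O*w)/2 (Q(O, w) = 3*((w*O - 8*w)*O)/2 = 3*((O*w - 8*w)*O)/2 = 3*((-8*w + O*w)*O)/2 = 3*(O*(-8*w + O*w))/2 = 3*O*(-8*w + O*w)/2)
Q(159, R) - j(p(-2, -8)) = (3/2)*159*(-sqrt(3)/7)*(-8 + 159) - 1*203 = (3/2)*159*(-sqrt(3)/7)*151 - 203 = -72027*sqrt(3)/14 - 203 = -203 - 72027*sqrt(3)/14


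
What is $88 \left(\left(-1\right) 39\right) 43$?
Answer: $-147576$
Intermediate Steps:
$88 \left(\left(-1\right) 39\right) 43 = 88 \left(-39\right) 43 = \left(-3432\right) 43 = -147576$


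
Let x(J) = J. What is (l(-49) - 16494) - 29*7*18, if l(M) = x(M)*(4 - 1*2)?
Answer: -20246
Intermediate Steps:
l(M) = 2*M (l(M) = M*(4 - 1*2) = M*(4 - 2) = M*2 = 2*M)
(l(-49) - 16494) - 29*7*18 = (2*(-49) - 16494) - 29*7*18 = (-98 - 16494) - 203*18 = -16592 - 3654 = -20246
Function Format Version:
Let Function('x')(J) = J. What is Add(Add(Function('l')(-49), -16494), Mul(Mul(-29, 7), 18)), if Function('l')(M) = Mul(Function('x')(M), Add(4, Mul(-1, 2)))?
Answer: -20246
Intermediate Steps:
Function('l')(M) = Mul(2, M) (Function('l')(M) = Mul(M, Add(4, Mul(-1, 2))) = Mul(M, Add(4, -2)) = Mul(M, 2) = Mul(2, M))
Add(Add(Function('l')(-49), -16494), Mul(Mul(-29, 7), 18)) = Add(Add(Mul(2, -49), -16494), Mul(Mul(-29, 7), 18)) = Add(Add(-98, -16494), Mul(-203, 18)) = Add(-16592, -3654) = -20246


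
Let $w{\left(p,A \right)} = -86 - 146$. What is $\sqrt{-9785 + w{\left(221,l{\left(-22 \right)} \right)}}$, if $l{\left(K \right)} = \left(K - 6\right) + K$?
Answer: $3 i \sqrt{1113} \approx 100.08 i$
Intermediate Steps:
$l{\left(K \right)} = -6 + 2 K$ ($l{\left(K \right)} = \left(-6 + K\right) + K = -6 + 2 K$)
$w{\left(p,A \right)} = -232$
$\sqrt{-9785 + w{\left(221,l{\left(-22 \right)} \right)}} = \sqrt{-9785 - 232} = \sqrt{-10017} = 3 i \sqrt{1113}$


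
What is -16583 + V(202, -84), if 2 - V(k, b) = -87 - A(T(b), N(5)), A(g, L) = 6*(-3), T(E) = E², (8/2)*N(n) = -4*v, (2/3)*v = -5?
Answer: -16512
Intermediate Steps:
v = -15/2 (v = (3/2)*(-5) = -15/2 ≈ -7.5000)
N(n) = 15/2 (N(n) = (-4*(-15/2))/4 = (¼)*30 = 15/2)
A(g, L) = -18
V(k, b) = 71 (V(k, b) = 2 - (-87 - 1*(-18)) = 2 - (-87 + 18) = 2 - 1*(-69) = 2 + 69 = 71)
-16583 + V(202, -84) = -16583 + 71 = -16512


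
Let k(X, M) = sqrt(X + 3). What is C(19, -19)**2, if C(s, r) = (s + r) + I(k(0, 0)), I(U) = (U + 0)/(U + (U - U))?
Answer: 1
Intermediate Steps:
k(X, M) = sqrt(3 + X)
I(U) = 1 (I(U) = U/(U + 0) = U/U = 1)
C(s, r) = 1 + r + s (C(s, r) = (s + r) + 1 = (r + s) + 1 = 1 + r + s)
C(19, -19)**2 = (1 - 19 + 19)**2 = 1**2 = 1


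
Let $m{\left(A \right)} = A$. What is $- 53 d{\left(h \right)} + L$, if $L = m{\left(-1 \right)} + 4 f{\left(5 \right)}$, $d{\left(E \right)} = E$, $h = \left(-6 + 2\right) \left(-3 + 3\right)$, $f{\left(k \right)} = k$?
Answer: $19$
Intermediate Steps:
$h = 0$ ($h = \left(-4\right) 0 = 0$)
$L = 19$ ($L = -1 + 4 \cdot 5 = -1 + 20 = 19$)
$- 53 d{\left(h \right)} + L = \left(-53\right) 0 + 19 = 0 + 19 = 19$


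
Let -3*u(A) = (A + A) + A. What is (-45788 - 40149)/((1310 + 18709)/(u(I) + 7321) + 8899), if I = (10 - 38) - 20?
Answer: -633269753/65596750 ≈ -9.6540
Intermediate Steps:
I = -48 (I = -28 - 20 = -48)
u(A) = -A (u(A) = -((A + A) + A)/3 = -(2*A + A)/3 = -A)
(-45788 - 40149)/((1310 + 18709)/(u(I) + 7321) + 8899) = (-45788 - 40149)/((1310 + 18709)/(-1*(-48) + 7321) + 8899) = -85937/(20019/(48 + 7321) + 8899) = -85937/(20019/7369 + 8899) = -85937/65596750/7369 = -85937*7369/65596750 = -633269753/65596750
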